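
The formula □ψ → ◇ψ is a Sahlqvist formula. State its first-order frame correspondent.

Seriality

This is the D axiom.
It corresponds to seriality: ∀x ∃y Rxy.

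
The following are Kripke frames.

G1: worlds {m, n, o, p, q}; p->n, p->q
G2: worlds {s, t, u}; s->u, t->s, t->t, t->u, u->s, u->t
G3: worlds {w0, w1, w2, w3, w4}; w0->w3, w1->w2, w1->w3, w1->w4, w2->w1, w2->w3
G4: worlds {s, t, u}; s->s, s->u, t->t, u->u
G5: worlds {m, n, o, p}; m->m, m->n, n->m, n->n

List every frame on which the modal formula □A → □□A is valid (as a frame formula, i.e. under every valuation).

G1, G4, G5

Frame correspondent (Sahlqvist): ∀x ∀y ∀z (Rxy ∧ Ryz → Rxz) — i.e. transitivity.
G1: condition met.
G2: fails — Rut and Rtu but not Ruu.
G3: fails — Rw1w2 and Rw2w1 but not Rw1w1.
G4: condition met.
G5: condition met.
Valid on: G1, G4, G5.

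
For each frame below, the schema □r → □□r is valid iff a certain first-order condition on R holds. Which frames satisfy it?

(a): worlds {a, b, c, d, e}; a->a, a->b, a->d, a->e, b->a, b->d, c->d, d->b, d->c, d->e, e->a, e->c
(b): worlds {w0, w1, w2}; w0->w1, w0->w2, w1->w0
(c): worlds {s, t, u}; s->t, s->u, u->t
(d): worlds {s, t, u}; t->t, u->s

Frame correspondent (Sahlqvist): ∀x ∀y ∀z (Rxy ∧ Ryz → Rxz) — i.e. transitivity.
(a): fails — Rcd and Rdc but not Rcc.
(b): fails — Rw0w1 and Rw1w0 but not Rw0w0.
(c): satisfies the condition.
(d): satisfies the condition.

(c), (d)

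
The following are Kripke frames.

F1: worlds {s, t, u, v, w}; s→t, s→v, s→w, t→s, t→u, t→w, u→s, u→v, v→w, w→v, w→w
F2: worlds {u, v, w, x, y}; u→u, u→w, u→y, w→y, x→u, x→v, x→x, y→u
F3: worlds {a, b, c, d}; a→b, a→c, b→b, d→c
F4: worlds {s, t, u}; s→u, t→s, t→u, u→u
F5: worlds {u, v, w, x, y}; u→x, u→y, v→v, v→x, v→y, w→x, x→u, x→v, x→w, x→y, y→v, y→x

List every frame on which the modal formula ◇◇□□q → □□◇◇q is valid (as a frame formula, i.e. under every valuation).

F1, F3, F4, F5

The schema corresponds to a generalized confluence (Geach) condition: ∀x ∀y ∀z ((xR²y ∧ xR²z) → ∃w (yR²w ∧ zR²w)).
F1: satisfies the condition.
F2: fails — xR²u, xR²v but no t with uR²t and vR²t.
F3: satisfies the condition.
F4: satisfies the condition.
F5: satisfies the condition.
Valid on: F1, F3, F4, F5.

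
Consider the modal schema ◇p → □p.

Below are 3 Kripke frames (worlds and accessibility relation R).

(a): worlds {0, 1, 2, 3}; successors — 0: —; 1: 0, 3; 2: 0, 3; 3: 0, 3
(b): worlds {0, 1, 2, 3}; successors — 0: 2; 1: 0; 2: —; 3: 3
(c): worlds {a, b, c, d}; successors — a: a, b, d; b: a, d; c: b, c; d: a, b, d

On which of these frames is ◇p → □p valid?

This is the axiom for partial functionality; its first-order frame correspondent is ∀x ∀y ∀z (Rxy ∧ Rxz → y = z).
(a): fails — 1 sees both 0 and 3.
(b): condition met.
(c): fails — a sees both a and b.

(b)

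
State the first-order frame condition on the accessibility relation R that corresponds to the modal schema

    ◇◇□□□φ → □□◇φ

This is a Sahlqvist (Geach-type) schema ◇^2□^3φ → □^2◇^1φ.
First-order correspondent: ∀x ∀y ∀z ((xR²y ∧ xR²z) → ∃w (yR³w ∧ zRw)).

∀x ∀y ∀z ((xR²y ∧ xR²z) → ∃w (yR³w ∧ zRw))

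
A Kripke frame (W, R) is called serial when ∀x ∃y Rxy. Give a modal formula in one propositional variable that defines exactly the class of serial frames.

□q → ◇q

A defining formula is □q → ◇q (the D axiom).
Suppose □q→◇q is valid. At any x set V(q)=W. Then □q at x, so ◇q at x, so x has a successor.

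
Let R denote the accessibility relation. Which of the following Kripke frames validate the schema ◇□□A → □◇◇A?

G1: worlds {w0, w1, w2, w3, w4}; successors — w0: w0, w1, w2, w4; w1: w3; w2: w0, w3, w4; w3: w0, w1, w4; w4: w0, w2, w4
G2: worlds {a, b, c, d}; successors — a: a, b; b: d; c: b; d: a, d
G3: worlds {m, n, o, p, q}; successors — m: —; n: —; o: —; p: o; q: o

G1, G2

Frame correspondent (Sahlqvist): ∀x ∀y ∀z ((xRy ∧ xRz) → ∃w (yR²w ∧ zR²w)) — i.e. a generalized confluence (Geach) condition.
G1: ✓.
G2: ✓.
G3: fails — pRo, pRo but no w with oR²w and oR²w.
Valid on: G1, G2.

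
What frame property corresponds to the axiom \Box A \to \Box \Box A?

Suppose □A→□□A is valid. Take Rxy, Ryz and set V(A)={w : Rxw}. Then □A at x, so □□A at x, so □A at y, so A at z, i.e. Rxz.

Transitivity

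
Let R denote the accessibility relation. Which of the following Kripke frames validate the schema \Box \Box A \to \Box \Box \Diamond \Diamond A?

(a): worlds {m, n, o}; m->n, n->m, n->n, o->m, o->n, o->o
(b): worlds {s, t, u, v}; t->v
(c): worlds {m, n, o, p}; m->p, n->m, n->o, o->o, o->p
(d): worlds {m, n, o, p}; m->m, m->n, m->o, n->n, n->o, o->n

This is the axiom for a generalized confluence (Geach) condition; its first-order frame correspondent is \forall x \forall z (x R^2 z \to \exists w (x R^2 w \wedge z R^2 w)).
(a): condition met.
(b): condition met.
(c): fails — nR²p but no w with nR²w and pR²w.
(d): condition met.

(a), (b), (d)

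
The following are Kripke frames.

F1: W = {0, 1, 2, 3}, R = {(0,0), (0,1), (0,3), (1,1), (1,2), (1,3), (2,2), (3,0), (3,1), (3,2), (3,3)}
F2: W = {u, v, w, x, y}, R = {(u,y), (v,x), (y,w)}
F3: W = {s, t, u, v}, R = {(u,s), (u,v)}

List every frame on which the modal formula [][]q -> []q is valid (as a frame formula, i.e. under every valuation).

This is the axiom for density; its first-order frame correspondent is forall x forall y (Rxy -> exists z (Rxz & Rzy)).
F1: ✓.
F2: fails — Rvx but no z with Rvz and Rzx.
F3: fails — Rus but no z with Ruz and Rzs.
Valid on: F1.

F1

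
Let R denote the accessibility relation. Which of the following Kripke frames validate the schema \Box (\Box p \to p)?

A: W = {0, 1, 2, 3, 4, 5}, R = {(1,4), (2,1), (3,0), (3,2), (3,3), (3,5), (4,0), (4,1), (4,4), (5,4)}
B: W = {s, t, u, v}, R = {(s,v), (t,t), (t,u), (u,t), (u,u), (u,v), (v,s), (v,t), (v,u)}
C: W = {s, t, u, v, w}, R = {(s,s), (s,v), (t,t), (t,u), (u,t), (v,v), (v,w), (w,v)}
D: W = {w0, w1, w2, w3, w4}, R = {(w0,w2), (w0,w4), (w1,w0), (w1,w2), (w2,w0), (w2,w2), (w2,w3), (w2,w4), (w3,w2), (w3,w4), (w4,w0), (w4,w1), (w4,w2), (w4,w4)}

none

This is the axiom for shift-reflexivity; its first-order frame correspondent is \forall x \forall y (Rxy \to Ryy).
A: fails — R32 but not R22.
B: fails — Ruv but not Rvv.
C: fails — Rvw but not Rww.
D: fails — Rw1w0 but not Rw0w0.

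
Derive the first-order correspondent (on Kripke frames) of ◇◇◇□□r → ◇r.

This is a Sahlqvist (Geach-type) schema ◇^3□^2r → □^0◇^1r.
First-order correspondent: ∀x ∀y (xR³y → ∃w (yR²w ∧ xRw)).

∀x ∀y (xR³y → ∃w (yR²w ∧ xRw))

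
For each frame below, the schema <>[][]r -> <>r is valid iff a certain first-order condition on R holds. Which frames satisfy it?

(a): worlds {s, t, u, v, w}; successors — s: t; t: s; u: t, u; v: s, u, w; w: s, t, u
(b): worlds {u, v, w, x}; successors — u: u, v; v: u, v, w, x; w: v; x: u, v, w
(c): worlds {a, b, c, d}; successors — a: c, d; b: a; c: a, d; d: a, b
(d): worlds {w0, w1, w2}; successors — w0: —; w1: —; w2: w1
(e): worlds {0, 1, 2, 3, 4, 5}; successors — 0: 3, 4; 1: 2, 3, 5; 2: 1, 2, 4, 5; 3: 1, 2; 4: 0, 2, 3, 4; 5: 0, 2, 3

This is the axiom for a generalized confluence (Geach) condition; its first-order frame correspondent is forall x forall y (xRy -> exists w (y R^2 w & xRw)).
(a): satisfies the condition.
(b): satisfies the condition.
(c): fails — dRb but no w with bR²w and dRw.
(d): fails — w2Rw1 but no w with w1R²w and w2Rw.
(e): satisfies the condition.

(a), (b), (e)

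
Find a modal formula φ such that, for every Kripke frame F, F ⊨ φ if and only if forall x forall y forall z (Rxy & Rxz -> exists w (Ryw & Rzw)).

◇□s → □◇s

The condition is convergence. The .2 schema ◇□s → □◇s defines it.
Suppose ◇□s→□◇s is valid. Take Rxy, Rxz and set V(s)={w : Ryw}. Then □s at y so ◇□s at x, so □◇s at x, so ◇s at z, giving w with Rzw and Ryw.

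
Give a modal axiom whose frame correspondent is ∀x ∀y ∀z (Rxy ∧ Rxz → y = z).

The condition is partial functionality. The CD schema ◇q → □q defines it.
Suppose ◇q→□q is valid. Take Rxy, Rxz and set V(q)={y}. Then ◇q at x, so □q at x, so q at z, i.e. z=y.

◇q → □q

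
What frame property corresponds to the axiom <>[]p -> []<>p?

Suppose ◇□p→□◇p is valid. Take Rxy, Rxz and set V(p)={w : Ryw}. Then □p at y so ◇□p at x, so □◇p at x, so ◇p at z, giving w with Rzw and Ryw.
Conversely, any frame satisfying forall x forall y forall z (Rxy & Rxz -> exists w (Ryw & Rzw)) validates the schema.
Frame condition: forall x forall y forall z (Rxy & Rxz -> exists w (Ryw & Rzw)).

convergence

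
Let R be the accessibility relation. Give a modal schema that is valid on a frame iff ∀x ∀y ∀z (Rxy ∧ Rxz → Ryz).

This is the Euclidean property; the standard corresponding axiom is 5: ◇p → □◇p.
Suppose ◇p→□◇p is valid. Take Rxy, Rxz and set V(p)={y}. Then ◇p at x, so □◇p at x, so ◇p at z, so some w with Rzw has p; w=y, i.e. Rzy. By symmetry of the argument, Ryz.

◇p → □◇p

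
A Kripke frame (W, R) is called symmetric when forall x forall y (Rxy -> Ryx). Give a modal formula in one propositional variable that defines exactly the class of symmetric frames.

p → □◇p

This is symmetry; the standard corresponding axiom is B: p → □◇p.
Suppose p→□◇p is valid. Take Rxy and set V(p)={x}. Then p at x, so □◇p at x, so ◇p at y, so some z with Ryz has p; z=x, i.e. Ryx.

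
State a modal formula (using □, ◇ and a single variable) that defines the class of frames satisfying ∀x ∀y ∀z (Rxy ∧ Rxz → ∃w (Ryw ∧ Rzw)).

◇□r → □◇r

This is convergence; the standard corresponding axiom is .2: ◇□r → □◇r.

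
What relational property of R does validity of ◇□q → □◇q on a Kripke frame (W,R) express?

Suppose ◇□q→□◇q is valid. Take Rxy, Rxz and set V(q)={w : Ryw}. Then □q at y so ◇□q at x, so □◇q at x, so ◇q at z, giving w with Rzw and Ryw.
Conversely, on a frame with convergence the schema holds at every world under every valuation.
So the correspondent is convergence.

convergence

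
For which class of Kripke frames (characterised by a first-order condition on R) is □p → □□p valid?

Transitivity

Suppose □p→□□p is valid. Take Rxy, Ryz and set V(p)={w : Rxw}. Then □p at x, so □□p at x, so □p at y, so p at z, i.e. Rxz.
Conversely, any frame satisfying ∀x ∀y ∀z (Rxy ∧ Ryz → Rxz) validates the schema.
Frame condition: ∀x ∀y ∀z (Rxy ∧ Ryz → Rxz).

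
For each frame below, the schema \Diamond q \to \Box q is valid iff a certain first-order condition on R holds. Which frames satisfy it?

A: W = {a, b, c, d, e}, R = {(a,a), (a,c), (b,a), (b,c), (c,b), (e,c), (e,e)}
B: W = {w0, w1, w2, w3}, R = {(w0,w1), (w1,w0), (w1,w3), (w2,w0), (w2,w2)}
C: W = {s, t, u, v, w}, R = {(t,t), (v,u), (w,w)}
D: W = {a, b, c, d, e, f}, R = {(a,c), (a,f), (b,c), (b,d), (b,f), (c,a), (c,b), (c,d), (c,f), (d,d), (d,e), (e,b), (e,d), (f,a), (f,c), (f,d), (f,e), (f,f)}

C

This is the axiom for partial functionality; its first-order frame correspondent is \forall x \forall y \forall z (Rxy \wedge Rxz \to y = z).
A: fails — a sees both a and c.
B: fails — w1 sees both w0 and w3.
C: holds.
D: fails — a sees both c and f.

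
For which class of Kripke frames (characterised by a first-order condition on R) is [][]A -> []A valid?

This schema is the C4 axiom.
Its frame correspondent is density — forall x forall y (Rxy -> exists z (Rxz & Rzy)).

Density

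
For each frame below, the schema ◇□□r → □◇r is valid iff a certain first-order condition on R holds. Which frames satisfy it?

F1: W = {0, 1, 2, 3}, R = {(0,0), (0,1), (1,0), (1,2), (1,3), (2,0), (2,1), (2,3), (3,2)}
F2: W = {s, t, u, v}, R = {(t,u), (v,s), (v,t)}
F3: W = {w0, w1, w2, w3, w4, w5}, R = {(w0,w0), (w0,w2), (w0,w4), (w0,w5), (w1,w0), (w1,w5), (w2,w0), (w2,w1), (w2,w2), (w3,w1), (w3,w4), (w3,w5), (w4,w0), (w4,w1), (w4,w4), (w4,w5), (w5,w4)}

Frame correspondent (Sahlqvist): ∀x ∀y ∀z ((xRy ∧ xRz) → ∃w (yR²w ∧ zRw)) — i.e. a generalized confluence (Geach) condition.
F1: fails — 1R3, 1R3 but no w with 3R²w and 3Rw.
F2: fails — tRu, tRu but no w with uR²w and uRw.
F3: ✓.

F3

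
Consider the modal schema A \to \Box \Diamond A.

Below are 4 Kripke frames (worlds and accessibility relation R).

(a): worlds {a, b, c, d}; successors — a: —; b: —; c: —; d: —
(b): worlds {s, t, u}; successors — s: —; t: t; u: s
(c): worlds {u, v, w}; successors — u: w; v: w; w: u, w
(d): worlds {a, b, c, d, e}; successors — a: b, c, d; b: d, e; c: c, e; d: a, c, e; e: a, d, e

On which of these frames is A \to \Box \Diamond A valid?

(a)

Frame correspondent (Sahlqvist): \forall x \forall y (Rxy \to Ryx) — i.e. symmetry.
(a): satisfies the condition.
(b): fails — Rus but not Rsu.
(c): fails — Rvw but not Rwv.
(d): fails — Rdc but not Rcd.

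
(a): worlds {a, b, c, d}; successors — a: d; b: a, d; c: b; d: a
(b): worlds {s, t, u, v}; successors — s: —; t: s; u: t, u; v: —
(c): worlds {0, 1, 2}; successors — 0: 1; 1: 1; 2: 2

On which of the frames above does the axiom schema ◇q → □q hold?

This is the axiom for partial functionality; its first-order frame correspondent is ∀x ∀y ∀z (Rxy ∧ Rxz → y = z).
(a): fails — b sees both a and d.
(b): fails — u sees both t and u.
(c): holds.

(c)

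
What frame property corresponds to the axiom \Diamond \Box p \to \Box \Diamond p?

convergence

Suppose ◇□p→□◇p is valid. Take Rxy, Rxz and set V(p)={w : Ryw}. Then □p at y so ◇□p at x, so □◇p at x, so ◇p at z, giving w with Rzw and Ryw.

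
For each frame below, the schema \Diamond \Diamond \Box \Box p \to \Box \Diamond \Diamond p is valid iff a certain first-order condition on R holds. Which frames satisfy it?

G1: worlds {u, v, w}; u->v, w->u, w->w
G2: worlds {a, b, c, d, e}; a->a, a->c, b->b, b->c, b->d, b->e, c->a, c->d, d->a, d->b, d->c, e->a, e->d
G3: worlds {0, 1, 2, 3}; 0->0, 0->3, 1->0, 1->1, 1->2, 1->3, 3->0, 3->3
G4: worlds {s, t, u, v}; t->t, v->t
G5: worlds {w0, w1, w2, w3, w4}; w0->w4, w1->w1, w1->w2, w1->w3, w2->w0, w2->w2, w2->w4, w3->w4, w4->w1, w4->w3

Frame correspondent (Sahlqvist): \forall x \forall y \forall z ((x R^2 y \wedge xRz) \to \exists w (y R^2 w \wedge z R^2 w)) — i.e. a generalized confluence (Geach) condition.
G1: fails — wR²u, wRu but no t with uR²t and uR²t.
G2: holds.
G3: fails — 1R²0, 1R2 but no w with 0R²w and 2R²w.
G4: holds.
G5: holds.

G2, G4, G5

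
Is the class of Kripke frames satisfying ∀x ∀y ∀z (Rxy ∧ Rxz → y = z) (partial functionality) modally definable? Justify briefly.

Definable; ◇p → □p defines it

The condition is partial functionality. A defining modal formula is ◇p → □p.
Suppose ◇p→□p is valid. Take Rxy, Rxz and set V(p)={y}. Then ◇p at x, so □p at x, so p at z, i.e. z=y.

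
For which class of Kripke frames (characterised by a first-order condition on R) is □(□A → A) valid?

This is the T□ axiom.
It corresponds to shift-reflexivity: ∀x ∀y (Rxy → Ryy).

shift-reflexivity: ∀x ∀y (Rxy → Ryy)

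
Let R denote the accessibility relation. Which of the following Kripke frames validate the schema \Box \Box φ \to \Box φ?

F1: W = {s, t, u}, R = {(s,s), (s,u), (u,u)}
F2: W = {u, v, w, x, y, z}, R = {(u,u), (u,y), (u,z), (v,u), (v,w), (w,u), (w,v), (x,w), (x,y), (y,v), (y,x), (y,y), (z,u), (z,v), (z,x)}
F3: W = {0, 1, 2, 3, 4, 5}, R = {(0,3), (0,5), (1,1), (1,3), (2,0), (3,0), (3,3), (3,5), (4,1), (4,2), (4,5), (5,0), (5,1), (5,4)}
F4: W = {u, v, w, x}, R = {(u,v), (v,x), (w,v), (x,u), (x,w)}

The schema corresponds to density: \forall x \forall y (Rxy \to \exists z (Rxz \wedge Rzy)).
F1: holds.
F2: fails — Rxw but no t with Rxt and Rtw.
F3: fails — R45 but no z with R4z and Rz5.
F4: fails — Ruv but no z with Ruz and Rzv.

F1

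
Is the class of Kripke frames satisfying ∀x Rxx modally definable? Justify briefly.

Yes: it is reflexivity, defined by the T schema □p → p.
Suppose □p→p is valid. At any x set V(p)={w : Rxw}. Then □p holds at x, so p holds at x, i.e. Rxx.

Yes, by □p → p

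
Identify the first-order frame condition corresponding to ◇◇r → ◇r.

transitivity: ∀x ∀y ∀z (Rxy ∧ Ryz → Rxz)

This schema is equivalent to the 4 axiom □r → □□r.
It corresponds to transitivity: ∀x ∀y ∀z (Rxy ∧ Ryz → Rxz).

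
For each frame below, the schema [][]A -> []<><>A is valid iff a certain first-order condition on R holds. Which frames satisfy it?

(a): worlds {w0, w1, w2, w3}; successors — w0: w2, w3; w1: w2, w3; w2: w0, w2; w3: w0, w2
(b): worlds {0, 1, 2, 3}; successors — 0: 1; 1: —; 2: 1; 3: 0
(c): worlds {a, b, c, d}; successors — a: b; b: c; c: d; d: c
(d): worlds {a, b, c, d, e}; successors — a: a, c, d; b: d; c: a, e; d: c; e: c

(a)

The schema corresponds to a generalized confluence (Geach) condition: forall x forall z (xRz -> exists w (x R^2 w & z R^2 w)).
(a): satisfies the condition.
(b): fails — 0R1 but no w with 0R²w and 1R²w.
(c): fails — aRb but no w with aR²w and bR²w.
(d): fails — bRd but no w with bR²w and dR²w.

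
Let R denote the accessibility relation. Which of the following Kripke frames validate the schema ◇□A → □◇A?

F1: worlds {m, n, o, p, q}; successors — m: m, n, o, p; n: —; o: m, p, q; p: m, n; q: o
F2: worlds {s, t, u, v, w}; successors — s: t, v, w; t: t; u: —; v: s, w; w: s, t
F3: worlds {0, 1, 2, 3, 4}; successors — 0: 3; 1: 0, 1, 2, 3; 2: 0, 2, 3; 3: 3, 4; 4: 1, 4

F3

The schema corresponds to convergence: ∀x ∀y ∀z (Rxy ∧ Rxz → ∃w (Ryw ∧ Rzw)).
F1: fails — Rmo and Rmn but o and n have no common successor.
F2: fails — Rsv and Rst but v and t have no common successor.
F3: satisfies the condition.
Valid on: F3.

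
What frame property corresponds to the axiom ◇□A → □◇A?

convergence

This schema is the .2 axiom.
It corresponds to convergence: ∀x ∀y ∀z (Rxy ∧ Rxz → ∃w (Ryw ∧ Rzw)).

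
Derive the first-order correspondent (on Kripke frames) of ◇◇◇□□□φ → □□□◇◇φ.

This is a Sahlqvist (Geach-type) schema ◇^3□^3φ → □^3◇^2φ.
Minimal-valuation argument: fix x; take any y with xR^3y and any z with xR^3z. Set V(φ) to the set of worlds R-reachable from y in exactly 3 steps. Then □^3φ holds at y, so the antecedent holds at x; validity forces ◇^2φ at z, giving a w with zR^2w and yR^3w.
First-order correspondent: ∀x ∀y ∀z ((xR³y ∧ xR³z) → ∃w (yR³w ∧ zR²w)).

∀x ∀y ∀z ((xR³y ∧ xR³z) → ∃w (yR³w ∧ zR²w))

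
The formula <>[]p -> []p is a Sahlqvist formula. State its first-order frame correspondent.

The Euclidean property

This is a form of the 5 axiom.
Its frame correspondent is the Euclidean property — forall x forall y forall z (Rxy & Rxz -> Ryz).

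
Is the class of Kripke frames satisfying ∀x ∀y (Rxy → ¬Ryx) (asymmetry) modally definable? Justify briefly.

No

If a class were modally definable it would be closed under surjective bounded morphisms (Goldblatt–Thomason).
The 4-cycle (worlds 0,1,2,3 with 0→1→2→3→0) is asymmetric. Mapping every world to a single reflexive point • is a surjective bounded morphism, and the reflexive point is not asymmetric (R•• but asymmetry requires ¬R••).
So the class is not modally definable.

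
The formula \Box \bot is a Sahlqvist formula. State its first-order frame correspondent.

Emptiness of R

□⊥ is valid iff no world has any successor (otherwise □⊥ fails at any world with one).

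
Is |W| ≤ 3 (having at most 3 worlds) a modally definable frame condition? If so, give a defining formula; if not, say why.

No — not modally definable

If a class were modally definable it would be closed under disjoint unions (Goldblatt–Thomason).
Any modal formula valid on each of 4 disjoint one-world frames is valid on their disjoint union (validity is preserved under disjoint unions). Each one-world frame has |W|=1≤3, but the union has |W|=4.
So no modal formula (or set of formulas) defines exactly the |W|≤3 frames.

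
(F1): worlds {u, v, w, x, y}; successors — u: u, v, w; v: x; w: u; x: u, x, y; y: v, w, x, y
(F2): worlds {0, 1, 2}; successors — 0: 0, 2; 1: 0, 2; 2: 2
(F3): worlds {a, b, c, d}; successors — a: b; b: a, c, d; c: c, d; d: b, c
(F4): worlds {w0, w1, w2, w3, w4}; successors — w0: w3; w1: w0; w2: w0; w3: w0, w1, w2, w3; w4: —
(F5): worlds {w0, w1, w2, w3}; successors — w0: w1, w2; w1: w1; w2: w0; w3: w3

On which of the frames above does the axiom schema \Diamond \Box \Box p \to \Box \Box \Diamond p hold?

(F2), (F3), (F5)

This is the axiom for a generalized confluence (Geach) condition; its first-order frame correspondent is \forall x \forall y \forall z ((xRy \wedge x R^2 z) \to \exists w (y R^2 w \wedge zRw)).
(F1): fails — uRw, uR²v but no t with wR²t and vRt.
(F2): ✓.
(F3): ✓.
(F4): fails — w3Rw1, w3R²w1 but no w with w1R²w and w1Rw.
(F5): ✓.
Valid on: (F2), (F3), (F5).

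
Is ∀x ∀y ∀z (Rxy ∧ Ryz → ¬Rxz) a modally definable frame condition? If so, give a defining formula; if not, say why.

Any modally definable frame class is closed under surjective bounded morphisms.
The 5-cycle (worlds 0,1,2,3,4 with 0→1→2→3→4→0) is intransitive. Mapping every world to a single reflexive point • is a surjective bounded morphism; the reflexive point is not intransitive (R••∧R•• but R••).
So the class is not modally definable.

Not modally definable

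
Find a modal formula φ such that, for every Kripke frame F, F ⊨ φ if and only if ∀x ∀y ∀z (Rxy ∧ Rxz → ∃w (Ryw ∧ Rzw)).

◇□p → □◇p

The condition is convergence. The .2 schema ◇□p → □◇p defines it.
Suppose ◇□p→□◇p is valid. Take Rxy, Rxz and set V(p)={w : Ryw}. Then □p at y so ◇□p at x, so □◇p at x, so ◇p at z, giving w with Rzw and Ryw.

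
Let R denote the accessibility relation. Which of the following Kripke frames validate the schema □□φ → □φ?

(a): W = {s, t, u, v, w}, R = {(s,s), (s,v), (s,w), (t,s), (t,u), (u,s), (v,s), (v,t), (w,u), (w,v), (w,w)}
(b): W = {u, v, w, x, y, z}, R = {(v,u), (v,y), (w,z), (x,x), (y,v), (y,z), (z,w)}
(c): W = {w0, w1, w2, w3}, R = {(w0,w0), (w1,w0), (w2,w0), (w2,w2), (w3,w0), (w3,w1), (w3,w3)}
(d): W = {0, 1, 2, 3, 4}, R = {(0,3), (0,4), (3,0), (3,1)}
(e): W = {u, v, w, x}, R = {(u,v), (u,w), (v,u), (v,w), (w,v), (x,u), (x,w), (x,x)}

This is the axiom for density; its first-order frame correspondent is ∀x ∀y (Rxy → ∃z (Rxz ∧ Rzy)).
(a): fails — Rvt but no z with Rvz and Rzt.
(b): fails — Rvu but no t with Rvt and Rtu.
(c): holds.
(d): fails — R04 but no z with R0z and Rz4.
(e): fails — Rvu but no z with Rvz and Rzu.

(c)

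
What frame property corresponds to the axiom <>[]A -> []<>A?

This schema is the .2 axiom.
It corresponds to convergence: forall x forall y forall z (Rxy & Rxz -> exists w (Ryw & Rzw)).

Convergence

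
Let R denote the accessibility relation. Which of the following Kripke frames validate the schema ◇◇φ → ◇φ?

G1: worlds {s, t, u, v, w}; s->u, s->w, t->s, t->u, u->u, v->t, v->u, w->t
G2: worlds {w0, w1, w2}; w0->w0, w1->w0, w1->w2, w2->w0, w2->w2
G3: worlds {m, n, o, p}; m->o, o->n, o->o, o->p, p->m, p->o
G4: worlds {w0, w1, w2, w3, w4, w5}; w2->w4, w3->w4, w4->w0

G2

The schema corresponds to transitivity: ∀x ∀y ∀z (Rxy ∧ Ryz → Rxz).
G1: fails — Rwt and Rts but not Rws.
G2: holds.
G3: fails — Rop and Rpm but not Rom.
G4: fails — Rw2w4 and Rw4w0 but not Rw2w0.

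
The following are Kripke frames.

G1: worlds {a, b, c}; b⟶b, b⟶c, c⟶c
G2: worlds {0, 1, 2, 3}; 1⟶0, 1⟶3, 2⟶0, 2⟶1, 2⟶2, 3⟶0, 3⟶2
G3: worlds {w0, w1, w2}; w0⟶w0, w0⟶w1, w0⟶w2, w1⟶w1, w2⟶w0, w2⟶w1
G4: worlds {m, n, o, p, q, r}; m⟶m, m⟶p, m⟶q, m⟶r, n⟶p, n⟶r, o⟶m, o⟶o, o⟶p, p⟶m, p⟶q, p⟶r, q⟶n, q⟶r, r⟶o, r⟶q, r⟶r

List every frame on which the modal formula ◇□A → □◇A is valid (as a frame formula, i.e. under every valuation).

G1, G3

The schema corresponds to convergence: ∀x ∀y ∀z (Rxy ∧ Rxz → ∃w (Ryw ∧ Rzw)).
G1: condition met.
G2: fails — R10 and R10 but 0 and 0 have no common successor.
G3: condition met.
G4: fails — Rrq and Rro but q and o have no common successor.
Valid on: G1, G3.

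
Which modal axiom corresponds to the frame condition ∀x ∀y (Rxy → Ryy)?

This is shift-reflexivity; the standard corresponding axiom is T□: □(□p → p).
Suppose □(□p→p) is valid. Take Rxy and set V(p)={w : Ryw}. Then at y, □p holds; since □(□p→p) at x, □p→p at y, so p at y, i.e. Ryy.

□(□p → p)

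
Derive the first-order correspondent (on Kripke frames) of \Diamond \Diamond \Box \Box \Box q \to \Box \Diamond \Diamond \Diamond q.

\forall x \forall y \forall z ((x R^2 y \wedge xRz) \to \exists w (y R^3 w \wedge z R^3 w))

This is a Sahlqvist (Geach-type) schema ◇^2□^3q → □^1◇^3q.
Minimal-valuation argument: fix x; take any y with xR^2y and any z with xR^1z. Set V(q) to the set of worlds R-reachable from y in exactly 3 steps. Then □^3q holds at y, so the antecedent holds at x; validity forces ◇^3q at z, giving a w with zR^3w and yR^3w.
First-order correspondent: \forall x \forall y \forall z ((x R^2 y \wedge xRz) \to \exists w (y R^3 w \wedge z R^3 w)).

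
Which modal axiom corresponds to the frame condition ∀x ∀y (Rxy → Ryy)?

□(□r → r)

A defining formula is □(□r → r) (the T□ axiom).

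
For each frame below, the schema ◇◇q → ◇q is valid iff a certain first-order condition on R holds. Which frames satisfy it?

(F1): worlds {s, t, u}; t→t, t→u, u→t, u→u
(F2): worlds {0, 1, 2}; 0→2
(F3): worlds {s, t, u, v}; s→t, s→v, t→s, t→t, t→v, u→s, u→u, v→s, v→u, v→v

(F1), (F2)

Frame correspondent (Sahlqvist): ∀x ∀y ∀z (Rxy ∧ Ryz → Rxz) — i.e. transitivity.
(F1): satisfies the condition.
(F2): satisfies the condition.
(F3): fails — Rtv and Rvu but not Rtu.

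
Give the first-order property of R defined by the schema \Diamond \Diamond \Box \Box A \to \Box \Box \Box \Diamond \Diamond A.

\forall x \forall y \forall z ((x R^2 y \wedge x R^3 z) \to \exists w (y R^2 w \wedge z R^2 w))

This is a Sahlqvist (Geach-type) schema ◇^2□^2A → □^3◇^2A.
Minimal-valuation argument: fix x; take any y with xR^2y and any z with xR^3z. Set V(A) to the set of worlds R-reachable from y in exactly 2 steps. Then □^2A holds at y, so the antecedent holds at x; validity forces ◇^2A at z, giving a w with zR^2w and yR^2w.
First-order correspondent: \forall x \forall y \forall z ((x R^2 y \wedge x R^3 z) \to \exists w (y R^2 w \wedge z R^2 w)).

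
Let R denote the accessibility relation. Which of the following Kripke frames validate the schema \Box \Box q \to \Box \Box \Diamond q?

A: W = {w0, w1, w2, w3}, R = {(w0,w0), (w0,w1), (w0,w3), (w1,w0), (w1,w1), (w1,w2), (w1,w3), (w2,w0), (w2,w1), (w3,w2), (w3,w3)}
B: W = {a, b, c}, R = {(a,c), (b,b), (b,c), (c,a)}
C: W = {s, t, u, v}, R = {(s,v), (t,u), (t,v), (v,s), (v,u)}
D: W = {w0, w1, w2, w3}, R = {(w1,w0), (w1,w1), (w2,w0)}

A

The schema corresponds to a generalized confluence (Geach) condition: \forall x \forall z (x R^2 z \to \exists w (x R^2 w \wedge zRw)).
A: condition met.
B: fails — aR²a but no w with aR²w and aRw.
C: fails — sR²s but no w with sR²w and sRw.
D: fails — w1R²w0 but no w with w1R²w and w0Rw.
Valid on: A.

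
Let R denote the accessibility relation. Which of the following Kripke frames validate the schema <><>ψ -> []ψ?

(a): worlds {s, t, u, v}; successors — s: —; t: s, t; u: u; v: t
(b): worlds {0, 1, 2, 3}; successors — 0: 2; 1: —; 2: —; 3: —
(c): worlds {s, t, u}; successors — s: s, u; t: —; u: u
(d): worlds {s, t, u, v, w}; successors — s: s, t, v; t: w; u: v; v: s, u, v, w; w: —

(b)

The schema corresponds to a generalized confluence (Geach) condition: forall x forall y forall z ((x R^2 y & xRz) -> exists w (y = w & z = w)).
(a): fails — tR²s, tRt but s ≠ t.
(b): satisfies the condition.
(c): fails — sR²s, sRu but s ≠ u.
(d): fails — sR²s, sRt but s ≠ t.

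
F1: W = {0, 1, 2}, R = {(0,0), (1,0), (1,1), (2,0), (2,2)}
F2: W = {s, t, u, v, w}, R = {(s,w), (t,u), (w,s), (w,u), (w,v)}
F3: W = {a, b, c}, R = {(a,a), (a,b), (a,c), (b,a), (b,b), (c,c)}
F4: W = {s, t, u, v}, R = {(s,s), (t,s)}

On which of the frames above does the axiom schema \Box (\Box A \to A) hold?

This is the axiom for shift-reflexivity; its first-order frame correspondent is \forall x \forall y (Rxy \to Ryy).
F1: holds.
F2: fails — Rwu but not Ruu.
F3: holds.
F4: holds.

F1, F3, F4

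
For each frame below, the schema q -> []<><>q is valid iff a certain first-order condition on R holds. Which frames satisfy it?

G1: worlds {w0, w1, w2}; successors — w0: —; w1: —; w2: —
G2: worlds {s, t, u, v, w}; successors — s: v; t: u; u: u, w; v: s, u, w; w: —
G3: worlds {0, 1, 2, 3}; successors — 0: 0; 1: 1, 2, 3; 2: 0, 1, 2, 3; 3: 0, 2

G1

Frame correspondent (Sahlqvist): forall x forall z (xRz -> exists w (x = w & z R^2 w)) — i.e. a generalized confluence (Geach) condition.
G1: condition met.
G2: fails — sRv but no w* with s=w* and vR²w*.
G3: fails — 2R0 but no w with 2=w and 0R²w.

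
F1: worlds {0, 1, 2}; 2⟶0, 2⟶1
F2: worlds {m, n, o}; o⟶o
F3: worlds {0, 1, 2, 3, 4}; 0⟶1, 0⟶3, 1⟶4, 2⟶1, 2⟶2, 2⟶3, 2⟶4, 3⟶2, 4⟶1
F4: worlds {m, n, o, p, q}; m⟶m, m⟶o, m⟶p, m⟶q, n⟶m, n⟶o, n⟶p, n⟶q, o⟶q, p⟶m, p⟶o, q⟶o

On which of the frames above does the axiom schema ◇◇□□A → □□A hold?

Frame correspondent (Sahlqvist): ∀x ∀y ∀z ((xR²y ∧ xR²z) → ∃w (yR²w ∧ z = w)) — i.e. a generalized confluence (Geach) condition.
F1: holds.
F2: holds.
F3: fails — 0R²4, 0R²2 but no w with 4R²w and 2=w.
F4: fails — mR²o, mR²m but no w with oR²w and m=w.
Valid on: F1, F2.

F1, F2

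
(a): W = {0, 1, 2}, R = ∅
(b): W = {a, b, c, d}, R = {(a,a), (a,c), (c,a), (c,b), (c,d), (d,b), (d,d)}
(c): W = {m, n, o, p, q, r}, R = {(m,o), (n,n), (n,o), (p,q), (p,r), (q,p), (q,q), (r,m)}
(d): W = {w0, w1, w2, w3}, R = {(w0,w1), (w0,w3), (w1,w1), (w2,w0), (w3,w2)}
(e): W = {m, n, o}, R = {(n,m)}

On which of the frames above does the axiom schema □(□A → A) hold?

The schema corresponds to shift-reflexivity: ∀x ∀y (Rxy → Ryy).
(a): ✓.
(b): fails — Rcb but not Rbb.
(c): fails — Rpr but not Rrr.
(d): fails — Rw3w2 but not Rw2w2.
(e): fails — Rnm but not Rmm.

(a)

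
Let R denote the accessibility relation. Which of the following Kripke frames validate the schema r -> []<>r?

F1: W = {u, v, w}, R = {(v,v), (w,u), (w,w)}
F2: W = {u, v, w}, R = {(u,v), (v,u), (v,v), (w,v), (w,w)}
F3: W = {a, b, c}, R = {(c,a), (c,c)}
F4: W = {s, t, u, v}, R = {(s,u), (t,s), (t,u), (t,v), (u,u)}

none

This is the axiom for symmetry; its first-order frame correspondent is forall x forall y (Rxy -> Ryx).
F1: fails — Rwu but not Ruw.
F2: fails — Rwv but not Rvw.
F3: fails — Rca but not Rac.
F4: fails — Rtv but not Rvt.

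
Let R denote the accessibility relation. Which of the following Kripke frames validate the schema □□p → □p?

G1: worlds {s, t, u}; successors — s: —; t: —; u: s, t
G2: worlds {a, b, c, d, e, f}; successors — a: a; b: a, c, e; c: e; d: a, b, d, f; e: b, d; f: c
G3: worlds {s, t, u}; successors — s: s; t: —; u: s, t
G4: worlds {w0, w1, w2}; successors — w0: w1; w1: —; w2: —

Frame correspondent (Sahlqvist): ∀x ∀y (Rxy → ∃z (Rxz ∧ Rzy)) — i.e. density.
G1: fails — Rus but no z with Ruz and Rzs.
G2: fails — Rbc but no z with Rbz and Rzc.
G3: fails — Rut but no z with Ruz and Rzt.
G4: fails — Rw0w1 but no z with Rw0z and Rzw1.
Valid on no frame.

none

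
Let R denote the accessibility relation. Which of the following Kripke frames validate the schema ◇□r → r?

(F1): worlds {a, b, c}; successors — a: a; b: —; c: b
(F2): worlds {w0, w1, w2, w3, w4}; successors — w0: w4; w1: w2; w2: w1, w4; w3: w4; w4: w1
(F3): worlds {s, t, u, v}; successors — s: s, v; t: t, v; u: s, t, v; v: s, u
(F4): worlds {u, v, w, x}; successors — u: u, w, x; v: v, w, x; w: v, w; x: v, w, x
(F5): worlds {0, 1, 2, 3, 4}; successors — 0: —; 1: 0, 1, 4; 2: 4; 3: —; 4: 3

The schema corresponds to symmetry: ∀x ∀y (Rxy → Ryx).
(F1): fails — Rcb but not Rbc.
(F2): fails — Rw0w4 but not Rw4w0.
(F3): fails — Rtv but not Rvt.
(F4): fails — Rxw but not Rwx.
(F5): fails — R10 but not R01.
Valid on no frame.

none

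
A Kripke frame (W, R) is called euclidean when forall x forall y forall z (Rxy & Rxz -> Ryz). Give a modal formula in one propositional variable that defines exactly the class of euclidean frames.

◇s → □◇s

A defining formula is ◇s → □◇s (the 5 axiom).
Suppose ◇s→□◇s is valid. Take Rxy, Rxz and set V(s)={y}. Then ◇s at x, so □◇s at x, so ◇s at z, so some w with Rzw has s; w=y, i.e. Rzy. By symmetry of the argument, Ryz.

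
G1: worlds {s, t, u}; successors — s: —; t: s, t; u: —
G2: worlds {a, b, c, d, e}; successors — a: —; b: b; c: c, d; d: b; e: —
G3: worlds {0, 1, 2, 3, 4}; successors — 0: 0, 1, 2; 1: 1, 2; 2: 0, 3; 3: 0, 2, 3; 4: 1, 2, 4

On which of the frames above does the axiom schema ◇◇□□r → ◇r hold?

G3

This is the axiom for a generalized confluence (Geach) condition; its first-order frame correspondent is ∀x ∀y (xR²y → ∃w (yR²w ∧ xRw)).
G1: fails — tR²s but no w with sR²w and tRw.
G2: fails — cR²b but no w with bR²w and cRw.
G3: condition met.
Valid on: G3.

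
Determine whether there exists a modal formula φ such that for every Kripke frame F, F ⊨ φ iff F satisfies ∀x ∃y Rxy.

Yes, by □q → ◇q

The condition is seriality. A defining modal formula is □q → ◇q.
Suppose □q→◇q is valid. At any x set V(q)=W. Then □q at x, so ◇q at x, so x has a successor.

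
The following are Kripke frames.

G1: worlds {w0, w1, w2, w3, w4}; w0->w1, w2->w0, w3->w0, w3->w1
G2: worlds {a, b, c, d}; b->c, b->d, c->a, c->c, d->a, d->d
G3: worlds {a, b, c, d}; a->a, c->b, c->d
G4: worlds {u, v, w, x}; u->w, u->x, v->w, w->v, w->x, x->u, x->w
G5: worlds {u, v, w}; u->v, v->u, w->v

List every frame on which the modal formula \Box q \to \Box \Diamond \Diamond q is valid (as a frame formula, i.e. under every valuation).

The schema corresponds to a generalized confluence (Geach) condition: \forall x \forall z (xRz \to \exists w (xRw \wedge z R^2 w)).
G1: fails — w0Rw1 but no w with w0Rw and w1R²w.
G2: fails — cRa but no w with cRw and aR²w.
G3: fails — cRb but no w with cRw and bR²w.
G4: satisfies the condition.
G5: satisfies the condition.

G4, G5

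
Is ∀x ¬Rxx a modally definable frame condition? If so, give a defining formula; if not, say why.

Not modally definable

Modal frame validity is preserved under surjective bounded morphisms.
The 2-cycle (worlds 0,1 with 0→1→0) is irreflexive, and the map sending every world to a single reflexive point • is a surjective bounded morphism (forth: every edge maps to (•,•); back: every world has a successor). So any modal formula valid on the 2-cycle is also valid on the reflexive point, which is not irreflexive.
So no modal formula (or set of formulas) defines exactly the irreflexive frames.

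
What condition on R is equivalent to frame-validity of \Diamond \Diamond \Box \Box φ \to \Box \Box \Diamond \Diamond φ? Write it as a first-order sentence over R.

\forall x \forall y \forall z ((x R^2 y \wedge x R^2 z) \to \exists w (y R^2 w \wedge z R^2 w))

This is a Sahlqvist (Geach-type) schema ◇^2□^2φ → □^2◇^2φ.
Minimal-valuation argument: fix x; take any y with xR^2y and any z with xR^2z. Set V(φ) to the set of worlds R-reachable from y in exactly 2 steps. Then □^2φ holds at y, so the antecedent holds at x; validity forces ◇^2φ at z, giving a w with zR^2w and yR^2w.
First-order correspondent: \forall x \forall y \forall z ((x R^2 y \wedge x R^2 z) \to \exists w (y R^2 w \wedge z R^2 w)).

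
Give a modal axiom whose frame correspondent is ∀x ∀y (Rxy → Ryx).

This is symmetry; the standard corresponding axiom is B: p → □◇p.
Suppose p→□◇p is valid. Take Rxy and set V(p)={x}. Then p at x, so □◇p at x, so ◇p at y, so some z with Ryz has p; z=x, i.e. Ryx.

p → □◇p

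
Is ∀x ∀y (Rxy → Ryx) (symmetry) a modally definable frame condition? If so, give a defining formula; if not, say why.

The condition is symmetry. A defining modal formula is r → □◇r.
Suppose r→□◇r is valid. Take Rxy and set V(r)={x}. Then r at x, so □◇r at x, so ◇r at y, so some z with Ryz has r; z=x, i.e. Ryx.

Definable; r → □◇r defines it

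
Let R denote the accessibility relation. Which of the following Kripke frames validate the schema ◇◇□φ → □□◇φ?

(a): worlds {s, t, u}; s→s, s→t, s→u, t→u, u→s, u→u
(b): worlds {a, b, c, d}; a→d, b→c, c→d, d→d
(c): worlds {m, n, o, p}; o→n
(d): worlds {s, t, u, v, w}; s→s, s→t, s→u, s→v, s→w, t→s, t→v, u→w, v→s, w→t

The schema corresponds to a generalized confluence (Geach) condition: ∀x ∀y ∀z ((xR²y ∧ xR²z) → ∃w (yRw ∧ zRw)).
(a): holds.
(b): holds.
(c): holds.
(d): fails — sR²t, sR²u but no w* with tRw* and uRw*.
Valid on: (a), (b), (c).

(a), (b), (c)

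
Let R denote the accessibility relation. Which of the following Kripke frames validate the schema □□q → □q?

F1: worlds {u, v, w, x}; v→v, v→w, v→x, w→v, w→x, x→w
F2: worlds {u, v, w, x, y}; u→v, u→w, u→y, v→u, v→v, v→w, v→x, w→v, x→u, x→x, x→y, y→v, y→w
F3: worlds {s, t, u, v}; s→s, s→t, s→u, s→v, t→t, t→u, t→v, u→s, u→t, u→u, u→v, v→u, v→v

Frame correspondent (Sahlqvist): ∀x ∀y (Rxy → ∃z (Rxz ∧ Rzy)) — i.e. density.
F1: fails — Rxw but no z with Rxz and Rzw.
F2: fails — Ruy but no z with Ruz and Rzy.
F3: satisfies the condition.
Valid on: F3.

F3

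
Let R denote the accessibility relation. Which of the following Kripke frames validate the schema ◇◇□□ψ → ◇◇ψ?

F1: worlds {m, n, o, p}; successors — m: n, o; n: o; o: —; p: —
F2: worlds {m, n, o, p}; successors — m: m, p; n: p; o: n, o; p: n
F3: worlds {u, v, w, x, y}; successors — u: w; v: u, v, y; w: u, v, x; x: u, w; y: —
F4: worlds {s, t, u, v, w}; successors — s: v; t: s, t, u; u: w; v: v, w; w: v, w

The schema corresponds to a generalized confluence (Geach) condition: ∀x ∀y (xR²y → ∃w (yR²w ∧ xR²w)).
F1: fails — mR²o but no w with oR²w and mR²w.
F2: holds.
F3: fails — vR²y but no t with yR²t and vR²t.
F4: holds.
Valid on: F2, F4.

F2, F4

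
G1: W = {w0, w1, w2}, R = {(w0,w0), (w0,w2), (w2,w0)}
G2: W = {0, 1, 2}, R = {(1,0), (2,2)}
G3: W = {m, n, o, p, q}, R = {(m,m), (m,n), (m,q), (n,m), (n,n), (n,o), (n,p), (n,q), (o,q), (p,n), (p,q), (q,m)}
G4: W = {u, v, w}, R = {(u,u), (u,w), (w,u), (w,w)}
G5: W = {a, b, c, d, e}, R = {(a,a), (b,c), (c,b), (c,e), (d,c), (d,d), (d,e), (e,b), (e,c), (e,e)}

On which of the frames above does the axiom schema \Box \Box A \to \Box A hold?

This is the axiom for density; its first-order frame correspondent is \forall x \forall y (Rxy \to \exists z (Rxz \wedge Rzy)).
G1: holds.
G2: fails — R10 but no z with R1z and Rz0.
G3: fails — Roq but no z with Roz and Rzq.
G4: holds.
G5: fails — Rbc but no z with Rbz and Rzc.

G1, G4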